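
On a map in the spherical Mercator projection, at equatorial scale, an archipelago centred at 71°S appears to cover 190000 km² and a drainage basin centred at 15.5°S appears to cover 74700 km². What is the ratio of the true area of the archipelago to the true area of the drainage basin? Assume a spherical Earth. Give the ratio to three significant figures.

0.290

Mercator's areal exaggeration is sec²φ; hence true area = (apparent area) · cos²φ.
True area of archipelago: 190000 × cos²(71°) = 190000 × 0.1060 = 20140 km².
True area of drainage basin: 74700 × cos²(15.5°) = 74700 × 0.9286 = 69370 km².
Ratio = 20140 / 69370 ≈ 0.290.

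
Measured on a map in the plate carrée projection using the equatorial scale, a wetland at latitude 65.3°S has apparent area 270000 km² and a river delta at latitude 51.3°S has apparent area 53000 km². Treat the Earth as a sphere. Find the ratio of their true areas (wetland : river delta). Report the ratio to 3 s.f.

On the plate carrée, areal scale = h·k = 1 × sec φ, so true area = apparent × cos φ.
True area of wetland: 270000 × cos(65.3°) = 270000 × 0.4179 = 112800 km².
True area of river delta: 53000 × cos(51.3°) = 53000 × 0.6252 = 33140 km².
Ratio = 112800 / 33140 ≈ 3.40.

3.40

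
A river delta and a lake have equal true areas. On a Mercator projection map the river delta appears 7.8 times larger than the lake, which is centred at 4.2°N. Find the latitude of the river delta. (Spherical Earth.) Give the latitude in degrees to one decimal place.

69.1°

For equal true areas on Mercator, apparent areas scale as sec²φ, so the ratio is cos²φ₂ / cos²φ₁.
cos²φ₂ / cos²φ₁ = 7.8  ⇒  cos φ₁ = cos 4.2° / √7.8 = 0.9973/2.793 = 0.3571.
φ₁ = arccos(0.3571) ≈ 69.1°.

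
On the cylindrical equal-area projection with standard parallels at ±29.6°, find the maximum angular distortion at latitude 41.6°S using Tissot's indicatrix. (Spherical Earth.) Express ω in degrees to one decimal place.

17.2°

Cylindrical equal-area (φ₀ = 29.6°): h = cos φ / cos 29.6° along meridians, k = cos 29.6° / cos φ along parallels; h·k = 1.
At 41.6°: h = 0.8600, k = 1.163; principal scales a = 1.163, b = 0.8600.
sin(ω/2) = (a − b)/(a + b) = 0.3027/2.023 = 0.1496, so ω = 2 arcsin(0.1496) ≈ 17.2°.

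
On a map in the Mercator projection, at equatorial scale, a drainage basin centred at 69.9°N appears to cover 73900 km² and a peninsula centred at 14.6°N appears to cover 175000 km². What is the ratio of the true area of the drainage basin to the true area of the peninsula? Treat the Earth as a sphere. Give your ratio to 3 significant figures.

0.0533

Mercator's areal exaggeration is sec²φ; hence true area = (apparent area) · cos²φ.
True area of drainage basin: 73900 × cos²(69.9°) = 73900 × 0.1181 = 8728 km².
True area of peninsula: 175000 × cos²(14.6°) = 175000 × 0.9365 = 163900 km².
Ratio = 8728 / 163900 ≈ 0.0533.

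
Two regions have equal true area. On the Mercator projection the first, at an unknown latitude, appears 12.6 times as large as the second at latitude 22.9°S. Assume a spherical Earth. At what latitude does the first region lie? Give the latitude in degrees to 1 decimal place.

75.0°

On Mercator, (apparent₁)/(apparent₂) = sec²φ₁ / sec²φ₂ when true areas are equal.
cos²φ₂ / cos²φ₁ = 12.6  ⇒  cos φ₁ = cos 22.9° / √12.6 = 0.9212/3.550 = 0.2595.
φ₁ = arccos(0.2595) ≈ 75.0°.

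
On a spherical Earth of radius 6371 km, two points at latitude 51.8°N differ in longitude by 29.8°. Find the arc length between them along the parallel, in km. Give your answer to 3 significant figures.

Arc length along a parallel = R cos φ · Δλ (with Δλ in radians).
= 6371 × cos 51.8° × (29.8° × π/180) = 6371 × 0.6184 × 0.5201 ≈ 2050 km.

2050 km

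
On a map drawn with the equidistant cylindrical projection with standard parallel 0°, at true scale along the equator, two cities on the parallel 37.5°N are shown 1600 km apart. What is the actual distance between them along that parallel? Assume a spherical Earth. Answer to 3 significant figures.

Plate carrée maps x = Rλ, y = Rφ. The meridian scale is h = 1 and the parallel scale is k = 1/cos φ = sec φ.
Along the parallel at 37.5°, map distances are exaggerated by k = sec 37.5° = 1.260.
True distance = 1600 / 1.260 = 1600 × cos 37.5° ≈ 1270 km.

1270 km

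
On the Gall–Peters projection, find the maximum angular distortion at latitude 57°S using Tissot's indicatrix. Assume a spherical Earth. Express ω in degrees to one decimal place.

29.6°

Gall–Peters is a cylindrical equal-area projection with standard parallels at ±45°. Cylindrical equal-area (φ₀ = 45°): h = cos φ / cos 45° along meridians, k = cos 45° / cos φ along parallels; h·k = 1.
At 57°: h = 0.7702, k = 1.298; principal scales a = 1.298, b = 0.7702.
sin(ω/2) = (a − b)/(a + b) = 0.5281/2.069 = 0.2553, so ω = 2 arcsin(0.2553) ≈ 29.6°.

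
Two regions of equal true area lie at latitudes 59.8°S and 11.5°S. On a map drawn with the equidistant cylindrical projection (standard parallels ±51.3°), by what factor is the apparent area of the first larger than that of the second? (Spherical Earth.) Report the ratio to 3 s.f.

1.95

With standard parallel φ₀ = 51.3°, the equirectangular projection gives x = Rλ cos φ₀, y = Rφ, so h = 1 and k = cos 51.3° / cos φ.
Areal scale at 59.8°: h·k = 1.000 × 1.243 = 1.243.
Areal scale at 11.5°: h·k = 1.000 × 0.6381 = 0.6381.
Ratio = 1.243/0.6381 ≈ 1.95.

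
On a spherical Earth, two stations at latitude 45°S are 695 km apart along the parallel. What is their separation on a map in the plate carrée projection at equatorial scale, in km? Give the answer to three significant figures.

For the equirectangular projection with φ₀ = 0 (plate carrée), h = 1 along meridians and k = sec φ along parallels.
Along the parallel, k = sec 45° = 1/0.7071 = 1.414.
Map distance = 695 × 1.414 ≈ 983 km.

983 km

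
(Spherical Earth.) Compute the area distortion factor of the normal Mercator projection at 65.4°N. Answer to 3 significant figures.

5.77

The Mercator projection is conformal; its linear scale factor is the same in every direction and equals sec φ = 1/cos φ.
Areal scale = k² = sec²φ = 1/cos²(65.4°) = 1/0.4163² = 5.771.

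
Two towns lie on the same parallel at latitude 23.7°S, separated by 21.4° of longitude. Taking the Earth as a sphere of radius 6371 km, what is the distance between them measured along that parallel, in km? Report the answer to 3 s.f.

Arc length along a parallel = R cos φ · Δλ (with Δλ in radians).
= 6371 × cos 23.7° × (21.4° × π/180) = 6371 × 0.9157 × 0.3735 ≈ 2180 km.

2180 km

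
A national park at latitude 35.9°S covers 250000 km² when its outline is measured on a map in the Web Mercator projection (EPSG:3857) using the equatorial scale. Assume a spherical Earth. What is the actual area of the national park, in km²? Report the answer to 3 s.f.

164000 km²

For Mercator, h = k = sec φ (a conformal cylindrical projection has a single point scale, 1/cos φ).
Areal scale = k² = sec²φ = 1/cos²(35.9°) = 1/0.8100² = 1.524.
True area = apparent / (areal scale) = 250000 / 1.524 ≈ 164000 km².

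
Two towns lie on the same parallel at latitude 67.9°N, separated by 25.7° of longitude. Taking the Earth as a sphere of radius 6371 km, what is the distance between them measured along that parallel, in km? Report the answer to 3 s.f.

1080 km

Arc length along a parallel = R cos φ · Δλ (with Δλ in radians).
= 6371 × cos 67.9° × (25.7° × π/180) = 6371 × 0.3762 × 0.4485 ≈ 1080 km.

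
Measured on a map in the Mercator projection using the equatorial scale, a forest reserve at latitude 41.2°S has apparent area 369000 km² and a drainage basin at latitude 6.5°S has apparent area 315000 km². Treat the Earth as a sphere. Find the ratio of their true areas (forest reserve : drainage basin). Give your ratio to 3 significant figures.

Mercator's areal exaggeration is sec²φ; hence true area = (apparent area) · cos²φ.
True area of forest reserve: 369000 × cos²(41.2°) = 369000 × 0.5661 = 208900 km².
True area of drainage basin: 315000 × cos²(6.5°) = 315000 × 0.9872 = 311000 km².
Ratio = 208900 / 311000 ≈ 0.672.

0.672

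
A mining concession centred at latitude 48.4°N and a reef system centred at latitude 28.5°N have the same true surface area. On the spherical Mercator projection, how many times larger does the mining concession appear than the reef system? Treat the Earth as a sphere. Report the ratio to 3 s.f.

On Mercator, area is exaggerated by sec²φ = 1/cos²φ.
At 48.4°: sec²(48.4°) = 1/0.6639² = 2.269.
At 28.5°: sec²(28.5°) = 1/0.8788² = 1.295.
Ratio = 2.269/1.295 = cos²(28.5°)/cos²(48.4°) ≈ 1.75.

1.75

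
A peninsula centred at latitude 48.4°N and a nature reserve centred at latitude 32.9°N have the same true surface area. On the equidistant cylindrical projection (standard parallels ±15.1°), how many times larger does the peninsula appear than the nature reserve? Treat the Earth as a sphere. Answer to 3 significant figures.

In the equirectangular projection with standard parallel φ₀ = 15.1° (x = Rλ cos φ₀, y = Rφ), meridians are true-scale (h = 1) and the parallel scale is k = cos φ₀ / cos φ.
Areal scale at 48.4°: h·k = 1.000 × 1.454 = 1.454.
Areal scale at 32.9°: h·k = 1.000 × 1.150 = 1.150.
Ratio = 1.454/1.150 ≈ 1.26.

1.26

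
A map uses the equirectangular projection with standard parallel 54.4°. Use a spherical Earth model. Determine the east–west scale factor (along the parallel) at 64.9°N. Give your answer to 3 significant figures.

With standard parallel φ₀ = 54.4°, the equirectangular projection gives x = Rλ cos φ₀, y = Rφ, so h = 1 and k = cos 54.4° / cos φ.
k = cos 54.4° / cos 64.9° = 0.5821/0.4242 = 1.372.

1.37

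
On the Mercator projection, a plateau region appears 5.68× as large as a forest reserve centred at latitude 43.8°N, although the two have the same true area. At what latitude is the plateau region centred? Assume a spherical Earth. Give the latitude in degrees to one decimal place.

For equal true areas on Mercator, apparent areas scale as sec²φ, so the ratio is cos²φ₂ / cos²φ₁.
cos²φ₂ / cos²φ₁ = 5.68  ⇒  cos φ₁ = cos 43.8° / √5.68 = 0.7218/2.383 = 0.3028.
φ₁ = arccos(0.3028) ≈ 72.4°.

72.4°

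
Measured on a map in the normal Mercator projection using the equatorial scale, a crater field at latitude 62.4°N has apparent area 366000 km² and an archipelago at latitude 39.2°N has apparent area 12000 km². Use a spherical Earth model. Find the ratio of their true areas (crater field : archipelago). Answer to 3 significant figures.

10.9

On Mercator the areal scale is sec²φ, so true area = apparent × cos²φ.
True area of crater field: 366000 × cos²(62.4°) = 366000 × 0.2146 = 78560 km².
True area of archipelago: 12000 × cos²(39.2°) = 12000 × 0.6005 = 7206 km².
Ratio = 78560 / 7206 ≈ 10.9.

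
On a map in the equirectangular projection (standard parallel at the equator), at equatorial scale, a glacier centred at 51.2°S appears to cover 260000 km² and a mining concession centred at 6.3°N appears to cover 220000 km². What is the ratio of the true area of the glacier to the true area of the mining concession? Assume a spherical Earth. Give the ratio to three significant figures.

On the plate carrée, areal scale = h·k = 1 × sec φ, so true area = apparent × cos φ.
True area of glacier: 260000 × cos(51.2°) = 260000 × 0.6266 = 162900 km².
True area of mining concession: 220000 × cos(6.3°) = 220000 × 0.9940 = 218700 km².
Ratio = 162900 / 218700 ≈ 0.745.

0.745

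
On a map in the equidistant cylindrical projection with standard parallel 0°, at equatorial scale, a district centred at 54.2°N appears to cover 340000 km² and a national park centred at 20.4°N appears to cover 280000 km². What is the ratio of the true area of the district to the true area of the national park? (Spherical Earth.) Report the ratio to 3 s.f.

Plate carrée has h = 1 and k = sec φ, giving areal scale sec φ; true area = (apparent area) · cos φ.
True area of district: 340000 × cos(54.2°) = 340000 × 0.5850 = 198900 km².
True area of national park: 280000 × cos(20.4°) = 280000 × 0.9373 = 262400 km².
Ratio = 198900 / 262400 ≈ 0.758.

0.758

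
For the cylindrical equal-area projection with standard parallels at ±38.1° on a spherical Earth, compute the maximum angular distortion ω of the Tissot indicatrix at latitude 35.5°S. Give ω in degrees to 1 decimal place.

3.9°

For cylindrical equal-area with standard parallel φ₀, h = cos φ / cos φ₀ and k = cos φ₀ / cos φ, so h·k = 1.
At 35.5°: h = 1.035, k = 0.9666; principal scales a = 1.035, b = 0.9666.
sin(ω/2) = (a − b)/(a + b) = 0.06793/2.001 = 0.03394, so ω = 2 arcsin(0.03394) ≈ 3.9°.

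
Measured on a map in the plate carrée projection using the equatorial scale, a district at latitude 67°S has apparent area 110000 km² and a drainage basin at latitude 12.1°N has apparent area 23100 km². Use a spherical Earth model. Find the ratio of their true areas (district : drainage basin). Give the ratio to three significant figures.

Plate carrée has h = 1 and k = sec φ, giving areal scale sec φ; true area = (apparent area) · cos φ.
True area of district: 110000 × cos(67°) = 110000 × 0.3907 = 42980 km².
True area of drainage basin: 23100 × cos(12.1°) = 23100 × 0.9778 = 22590 km².
Ratio = 42980 / 22590 ≈ 1.90.

1.90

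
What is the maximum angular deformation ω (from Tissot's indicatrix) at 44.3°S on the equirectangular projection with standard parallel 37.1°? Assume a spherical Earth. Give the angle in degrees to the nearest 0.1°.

6.2°

With standard parallel φ₀ = 37.1°, the equirectangular projection gives x = Rλ cos φ₀, y = Rφ, so h = 1 and k = cos 37.1° / cos φ.
At 44.3°: h = 1.000, k = 1.114; principal scales a = 1.114, b = 1.000.
sin(ω/2) = (a − b)/(a + b) = 0.1144/2.114 = 0.05412, so ω = 2 arcsin(0.05412) ≈ 6.2°.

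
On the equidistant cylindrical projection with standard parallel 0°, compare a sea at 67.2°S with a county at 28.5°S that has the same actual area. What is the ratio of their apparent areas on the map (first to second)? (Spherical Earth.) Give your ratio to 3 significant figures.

In the plate carrée (x = Rλ, y = Rφ), meridians are true-scale (h = 1) and parallels are stretched by k = sec φ.
Areal scale at 67.2°: h·k = 1.000 × 2.581 = 2.581.
Areal scale at 28.5°: h·k = 1.000 × 1.138 = 1.138.
Ratio = 2.581/1.138 ≈ 2.27.

2.27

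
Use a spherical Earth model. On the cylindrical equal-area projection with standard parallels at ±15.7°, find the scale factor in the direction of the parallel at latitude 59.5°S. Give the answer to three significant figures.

Cylindrical equal-area (φ₀ = 15.7°): h = cos φ / cos 15.7° along meridians, k = cos 15.7° / cos φ along parallels; h·k = 1.
k = cos 15.7° / cos 59.5° = 0.9627/0.5075 = 1.897.

1.90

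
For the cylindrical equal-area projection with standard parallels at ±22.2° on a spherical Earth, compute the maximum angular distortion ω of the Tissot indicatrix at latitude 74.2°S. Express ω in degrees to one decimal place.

114.4°

A cylindrical equal-area projection with standard parallel φ₀ has meridian scale h = cos φ / cos φ₀ and parallel scale k = cos φ₀ / cos φ (so areas are preserved, h·k = 1).
At 74.2°: h = 0.2941, k = 3.400; principal scales a = 3.400, b = 0.2941.
sin(ω/2) = (a − b)/(a + b) = 3.106/3.695 = 0.8408, so ω = 2 arcsin(0.8408) ≈ 114.4°.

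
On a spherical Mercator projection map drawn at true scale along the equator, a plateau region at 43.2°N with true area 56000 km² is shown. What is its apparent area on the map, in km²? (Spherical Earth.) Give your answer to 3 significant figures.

105000 km²

For Mercator, h = k = sec φ (a conformal cylindrical projection has a single point scale, 1/cos φ).
Areal scale = k² = sec²φ = 1/cos²(43.2°) = 1/0.7290² = 1.882.
Apparent area = 56000 × 1.882 ≈ 105000 km².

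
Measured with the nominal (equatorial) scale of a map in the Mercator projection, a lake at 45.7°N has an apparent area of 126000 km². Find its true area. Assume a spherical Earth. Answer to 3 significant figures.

61500 km²

The Mercator projection is conformal; its linear scale factor is the same in every direction and equals sec φ = 1/cos φ.
Areal scale = k² = sec²φ = 1/cos²(45.7°) = 1/0.6984² = 2.050.
True area = apparent / (areal scale) = 126000 / 2.050 ≈ 61500 km².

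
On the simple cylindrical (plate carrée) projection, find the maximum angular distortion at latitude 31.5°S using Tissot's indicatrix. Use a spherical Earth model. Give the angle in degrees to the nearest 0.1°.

9.1°

Plate carrée maps x = Rλ, y = Rφ. The meridian scale is h = 1 and the parallel scale is k = 1/cos φ = sec φ.
At 31.5°: h = 1.000, k = 1.173; principal scales a = 1.173, b = 1.000.
sin(ω/2) = (a − b)/(a + b) = 0.1728/2.173 = 0.07954, so ω = 2 arcsin(0.07954) ≈ 9.1°.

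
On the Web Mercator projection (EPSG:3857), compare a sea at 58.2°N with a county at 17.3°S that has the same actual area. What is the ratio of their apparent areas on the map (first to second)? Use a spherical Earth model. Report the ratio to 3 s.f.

Mercator is conformal with k = sec φ, so areal scale = k² = sec²φ.
At 58.2°: sec²(58.2°) = 1/0.5270² = 3.601.
At 17.3°: sec²(17.3°) = 1/0.9548² = 1.097.
Ratio = 3.601/1.097 = cos²(17.3°)/cos²(58.2°) ≈ 3.28.

3.28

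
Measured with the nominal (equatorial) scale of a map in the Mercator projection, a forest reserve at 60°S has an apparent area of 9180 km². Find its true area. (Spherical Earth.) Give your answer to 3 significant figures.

2300 km²

Mercator is conformal, so the point scale is isotropic: h = k = sec φ = 1/cos φ.
Areal scale = k² = sec²φ = 1/cos²(60°) = 1/0.5000² = 4.000.
True area = apparent / (areal scale) = 9180 / 4.000 ≈ 2300 km².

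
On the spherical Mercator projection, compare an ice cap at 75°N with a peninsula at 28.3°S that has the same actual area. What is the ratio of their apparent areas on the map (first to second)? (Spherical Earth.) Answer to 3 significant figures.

11.6

On Mercator, area is exaggerated by sec²φ = 1/cos²φ.
At 75°: sec²(75°) = 1/0.2588² = 14.93.
At 28.3°: sec²(28.3°) = 1/0.8805² = 1.290.
Ratio = 14.93/1.290 = cos²(28.3°)/cos²(75°) ≈ 11.6.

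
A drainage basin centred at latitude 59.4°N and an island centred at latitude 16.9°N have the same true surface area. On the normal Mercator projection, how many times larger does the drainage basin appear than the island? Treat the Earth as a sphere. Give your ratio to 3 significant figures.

3.53

Mercator areal scale is sec²φ.
At 59.4°: sec²(59.4°) = 1/0.5090² = 3.859.
At 16.9°: sec²(16.9°) = 1/0.9568² = 1.092.
Ratio = 3.859/1.092 = cos²(16.9°)/cos²(59.4°) ≈ 3.53.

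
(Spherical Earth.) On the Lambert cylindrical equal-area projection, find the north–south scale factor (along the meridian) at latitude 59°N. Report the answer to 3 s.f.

The Lambert cylindrical equal-area projection is the cylindrical equal-area projection with its standard parallel at the equator (φ₀ = 0). Cylindrical equal-area (φ₀ = 0°): h = cos φ / cos 0° along meridians, k = cos 0° / cos φ along parallels; h·k = 1.
h = cos 59° / cos 0° = 0.5150/1.000 = 0.5150.

0.515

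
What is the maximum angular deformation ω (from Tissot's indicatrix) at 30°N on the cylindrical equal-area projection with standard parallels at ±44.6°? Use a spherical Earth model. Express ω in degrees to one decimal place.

A cylindrical equal-area projection with standard parallel φ₀ has meridian scale h = cos φ / cos φ₀ and parallel scale k = cos φ₀ / cos φ (so areas are preserved, h·k = 1).
At 30°: h = 1.216, k = 0.8222; principal scales a = 1.216, b = 0.8222.
sin(ω/2) = (a − b)/(a + b) = 0.3941/2.038 = 0.1933, so ω = 2 arcsin(0.1933) ≈ 22.3°.

22.3°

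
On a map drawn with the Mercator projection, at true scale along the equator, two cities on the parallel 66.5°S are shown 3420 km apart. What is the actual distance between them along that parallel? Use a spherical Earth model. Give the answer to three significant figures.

1360 km

For Mercator, h = k = sec φ (a conformal cylindrical projection has a single point scale, 1/cos φ).
Along the parallel at 66.5°, map distances are exaggerated by k = sec 66.5° = 2.508.
True distance = 3420 / 2.508 = 3420 × cos 66.5° ≈ 1360 km.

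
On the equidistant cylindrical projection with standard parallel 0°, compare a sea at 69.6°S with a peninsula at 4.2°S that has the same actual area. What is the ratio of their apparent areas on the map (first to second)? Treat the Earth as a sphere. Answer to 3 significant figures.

For the equirectangular projection with φ₀ = 0 (plate carrée), h = 1 along meridians and k = sec φ along parallels.
Areal scale at 69.6°: h·k = 1.000 × 2.869 = 2.869.
Areal scale at 4.2°: h·k = 1.000 × 1.003 = 1.003.
Ratio = 2.869/1.003 ≈ 2.86.

2.86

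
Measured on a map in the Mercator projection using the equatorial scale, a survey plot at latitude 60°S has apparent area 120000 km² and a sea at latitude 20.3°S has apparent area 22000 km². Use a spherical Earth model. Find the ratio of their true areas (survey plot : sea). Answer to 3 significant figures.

1.55

On Mercator the areal scale is sec²φ, so true area = apparent × cos²φ.
True area of survey plot: 120000 × cos²(60°) = 120000 × 0.2500 = 30000 km².
True area of sea: 22000 × cos²(20.3°) = 22000 × 0.8796 = 19350 km².
Ratio = 30000 / 19350 ≈ 1.55.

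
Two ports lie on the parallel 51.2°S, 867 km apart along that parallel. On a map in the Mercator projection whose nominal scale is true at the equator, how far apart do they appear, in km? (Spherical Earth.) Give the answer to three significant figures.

The Mercator projection is conformal; its linear scale factor is the same in every direction and equals sec φ = 1/cos φ.
Along the parallel, k = sec 51.2° = 1/0.6266 = 1.596.
Map distance = 867 × 1.596 ≈ 1380 km.

1380 km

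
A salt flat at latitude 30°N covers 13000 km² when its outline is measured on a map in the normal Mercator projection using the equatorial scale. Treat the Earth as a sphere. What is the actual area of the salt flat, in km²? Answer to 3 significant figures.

Mercator is conformal, so the point scale is isotropic: h = k = sec φ = 1/cos φ.
Areal scale = k² = sec²φ = 1/cos²(30°) = 1/0.8660² = 1.333.
True area = apparent / (areal scale) = 13000 / 1.333 ≈ 9750 km².

9750 km²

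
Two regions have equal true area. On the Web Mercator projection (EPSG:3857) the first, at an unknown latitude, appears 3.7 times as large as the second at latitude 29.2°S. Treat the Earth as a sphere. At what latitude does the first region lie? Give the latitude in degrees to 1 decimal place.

63.0°

On Mercator, (apparent₁)/(apparent₂) = sec²φ₁ / sec²φ₂ when true areas are equal.
cos²φ₂ / cos²φ₁ = 3.7  ⇒  cos φ₁ = cos 29.2° / √3.7 = 0.8729/1.924 = 0.4538.
φ₁ = arccos(0.4538) ≈ 63.0°.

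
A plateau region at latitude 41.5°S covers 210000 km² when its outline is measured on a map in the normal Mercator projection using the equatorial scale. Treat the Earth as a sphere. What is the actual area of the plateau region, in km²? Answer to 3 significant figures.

Mercator is conformal, so the point scale is isotropic: h = k = sec φ = 1/cos φ.
Areal scale = k² = sec²φ = 1/cos²(41.5°) = 1/0.7490² = 1.783.
True area = apparent / (areal scale) = 210000 / 1.783 ≈ 118000 km².

118000 km²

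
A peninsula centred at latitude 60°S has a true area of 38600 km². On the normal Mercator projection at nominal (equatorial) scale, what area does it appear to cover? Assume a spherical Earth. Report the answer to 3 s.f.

154000 km²

The Mercator projection is conformal; its linear scale factor is the same in every direction and equals sec φ = 1/cos φ.
Areal scale = k² = sec²φ = 1/cos²(60°) = 1/0.5000² = 4.000.
Apparent area = 38600 × 4.000 ≈ 154000 km².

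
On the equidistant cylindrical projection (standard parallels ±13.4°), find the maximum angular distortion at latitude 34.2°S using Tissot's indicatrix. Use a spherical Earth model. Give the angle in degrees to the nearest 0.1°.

9.3°

With standard parallel φ₀ = 13.4°, the equirectangular projection gives x = Rλ cos φ₀, y = Rφ, so h = 1 and k = cos 13.4° / cos φ.
At 34.2°: h = 1.000, k = 1.176; principal scales a = 1.176, b = 1.000.
sin(ω/2) = (a − b)/(a + b) = 0.1762/2.176 = 0.08095, so ω = 2 arcsin(0.08095) ≈ 9.3°.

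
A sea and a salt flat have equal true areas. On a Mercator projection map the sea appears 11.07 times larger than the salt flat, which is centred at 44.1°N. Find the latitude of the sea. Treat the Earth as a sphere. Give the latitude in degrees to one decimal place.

77.5°

Mercator areal scale is sec²φ, so apparent-area ratio = sec²φ₁ / sec²φ₂ = cos²φ₂ / cos²φ₁.
cos²φ₂ / cos²φ₁ = 11.07  ⇒  cos φ₁ = cos 44.1° / √11.07 = 0.7181/3.327 = 0.2158.
φ₁ = arccos(0.2158) ≈ 77.5°.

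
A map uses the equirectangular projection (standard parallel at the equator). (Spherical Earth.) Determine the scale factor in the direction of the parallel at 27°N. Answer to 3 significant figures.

1.12

In the plate carrée (x = Rλ, y = Rφ), meridians are true-scale (h = 1) and parallels are stretched by k = sec φ.
k = 1/cos 27° = 1/0.8910 = 1.122.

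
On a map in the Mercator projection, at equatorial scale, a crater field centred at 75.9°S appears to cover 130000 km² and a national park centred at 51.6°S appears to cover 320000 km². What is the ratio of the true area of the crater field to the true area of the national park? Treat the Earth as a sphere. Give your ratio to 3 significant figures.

0.0625

Since Mercator area scale is 1/cos²φ, the true area equals the apparent area multiplied by cos²φ.
True area of crater field: 130000 × cos²(75.9°) = 130000 × 0.05935 = 7715 km².
True area of national park: 320000 × cos²(51.6°) = 320000 × 0.3858 = 123500 km².
Ratio = 7715 / 123500 ≈ 0.0625.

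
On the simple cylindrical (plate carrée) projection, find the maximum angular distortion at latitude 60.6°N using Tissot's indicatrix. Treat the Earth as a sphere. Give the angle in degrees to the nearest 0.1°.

Plate carrée maps x = Rλ, y = Rφ. The meridian scale is h = 1 and the parallel scale is k = 1/cos φ = sec φ.
At 60.6°: h = 1.000, k = 2.037; principal scales a = 2.037, b = 1.000.
sin(ω/2) = (a − b)/(a + b) = 1.037/3.037 = 0.3415, so ω = 2 arcsin(0.3415) ≈ 39.9°.

39.9°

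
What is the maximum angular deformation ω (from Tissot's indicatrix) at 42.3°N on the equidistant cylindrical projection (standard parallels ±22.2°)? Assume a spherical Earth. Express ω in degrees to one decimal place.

With standard parallel φ₀ = 22.2°, the equirectangular projection gives x = Rλ cos φ₀, y = Rφ, so h = 1 and k = cos 22.2° / cos φ.
At 42.3°: h = 1.000, k = 1.252; principal scales a = 1.252, b = 1.000.
sin(ω/2) = (a − b)/(a + b) = 0.2518/2.252 = 0.1118, so ω = 2 arcsin(0.1118) ≈ 12.8°.

12.8°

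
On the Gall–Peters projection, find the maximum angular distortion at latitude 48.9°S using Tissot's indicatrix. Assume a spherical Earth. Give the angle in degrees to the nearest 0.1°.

Gall–Peters is a cylindrical equal-area projection with standard parallels at ±45°. A cylindrical equal-area projection with standard parallel φ₀ has meridian scale h = cos φ / cos φ₀ and parallel scale k = cos φ₀ / cos φ (so areas are preserved, h·k = 1).
At 48.9°: h = 0.9297, k = 1.076; principal scales a = 1.076, b = 0.9297.
sin(ω/2) = (a − b)/(a + b) = 0.1460/2.005 = 0.07280, so ω = 2 arcsin(0.07280) ≈ 8.3°.

8.3°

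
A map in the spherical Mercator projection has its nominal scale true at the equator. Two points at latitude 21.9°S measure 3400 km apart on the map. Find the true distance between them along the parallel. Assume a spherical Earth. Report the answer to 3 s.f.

Mercator is conformal, so the point scale is isotropic: h = k = sec φ = 1/cos φ.
Along the parallel at 21.9°, map distances are exaggerated by k = sec 21.9° = 1.078.
True distance = 3400 / 1.078 = 3400 × cos 21.9° ≈ 3150 km.

3150 km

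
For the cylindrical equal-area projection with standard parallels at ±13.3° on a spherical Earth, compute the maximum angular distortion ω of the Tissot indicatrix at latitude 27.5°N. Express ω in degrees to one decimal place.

For cylindrical equal-area with standard parallel φ₀, h = cos φ / cos φ₀ and k = cos φ₀ / cos φ, so h·k = 1.
At 27.5°: h = 0.9115, k = 1.097; principal scales a = 1.097, b = 0.9115.
sin(ω/2) = (a − b)/(a + b) = 0.1857/2.009 = 0.09245, so ω = 2 arcsin(0.09245) ≈ 10.6°.

10.6°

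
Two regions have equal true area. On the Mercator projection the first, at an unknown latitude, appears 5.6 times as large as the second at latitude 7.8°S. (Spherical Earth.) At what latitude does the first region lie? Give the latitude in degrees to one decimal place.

65.2°

For equal true areas on Mercator, apparent areas scale as sec²φ, so the ratio is cos²φ₂ / cos²φ₁.
cos²φ₂ / cos²φ₁ = 5.6  ⇒  cos φ₁ = cos 7.8° / √5.6 = 0.9907/2.366 = 0.4187.
φ₁ = arccos(0.4187) ≈ 65.2°.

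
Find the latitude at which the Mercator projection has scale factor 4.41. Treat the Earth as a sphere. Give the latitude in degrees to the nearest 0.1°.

76.9°

Mercator scale is k = sec φ = 1/cos φ.
1/cos φ = 4.41  ⇒  cos φ = 0.2268  ⇒  φ = arccos(0.2268) ≈ 76.9°.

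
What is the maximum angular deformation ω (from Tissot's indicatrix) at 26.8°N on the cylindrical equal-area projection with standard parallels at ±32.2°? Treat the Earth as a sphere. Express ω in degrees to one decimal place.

6.1°

For cylindrical equal-area with standard parallel φ₀, h = cos φ / cos φ₀ and k = cos φ₀ / cos φ, so h·k = 1.
At 26.8°: h = 1.055, k = 0.9480; principal scales a = 1.055, b = 0.9480.
sin(ω/2) = (a − b)/(a + b) = 0.1068/2.003 = 0.05332, so ω = 2 arcsin(0.05332) ≈ 6.1°.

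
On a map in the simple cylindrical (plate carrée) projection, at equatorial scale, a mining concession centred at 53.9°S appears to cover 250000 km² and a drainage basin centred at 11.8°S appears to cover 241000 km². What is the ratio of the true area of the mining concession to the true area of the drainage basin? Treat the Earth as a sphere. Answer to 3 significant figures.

0.624

Plate carrée has h = 1 and k = sec φ, giving areal scale sec φ; true area = (apparent area) · cos φ.
True area of mining concession: 250000 × cos(53.9°) = 250000 × 0.5892 = 147300 km².
True area of drainage basin: 241000 × cos(11.8°) = 241000 × 0.9789 = 235900 km².
Ratio = 147300 / 235900 ≈ 0.624.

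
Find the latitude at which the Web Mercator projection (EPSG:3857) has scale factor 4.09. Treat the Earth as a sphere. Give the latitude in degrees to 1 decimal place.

75.8°

Mercator scale is k = sec φ = 1/cos φ.
1/cos φ = 4.09  ⇒  cos φ = 0.2445  ⇒  φ = arccos(0.2445) ≈ 75.8°.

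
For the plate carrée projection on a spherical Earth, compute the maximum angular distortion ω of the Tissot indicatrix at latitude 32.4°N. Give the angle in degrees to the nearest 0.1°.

For the equirectangular projection with φ₀ = 0 (plate carrée), h = 1 along meridians and k = sec φ along parallels.
At 32.4°: h = 1.000, k = 1.184; principal scales a = 1.184, b = 1.000.
sin(ω/2) = (a − b)/(a + b) = 0.1844/2.184 = 0.08441, so ω = 2 arcsin(0.08441) ≈ 9.7°.

9.7°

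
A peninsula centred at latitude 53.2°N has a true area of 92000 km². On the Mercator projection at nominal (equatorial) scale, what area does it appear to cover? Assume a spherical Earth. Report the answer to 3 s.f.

For Mercator, h = k = sec φ (a conformal cylindrical projection has a single point scale, 1/cos φ).
Areal scale = k² = sec²φ = 1/cos²(53.2°) = 1/0.5990² = 2.787.
Apparent area = 92000 × 2.787 ≈ 256000 km².

256000 km²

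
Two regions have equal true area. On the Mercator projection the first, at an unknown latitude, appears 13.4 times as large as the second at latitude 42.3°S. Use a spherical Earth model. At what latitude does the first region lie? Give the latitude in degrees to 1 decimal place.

Mercator areal scale is sec²φ, so apparent-area ratio = sec²φ₁ / sec²φ₂ = cos²φ₂ / cos²φ₁.
cos²φ₂ / cos²φ₁ = 13.4  ⇒  cos φ₁ = cos 42.3° / √13.4 = 0.7396/3.661 = 0.2021.
φ₁ = arccos(0.2021) ≈ 78.3°.

78.3°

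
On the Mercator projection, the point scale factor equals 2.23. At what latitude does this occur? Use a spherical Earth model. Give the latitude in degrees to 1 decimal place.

Mercator scale is k = sec φ = 1/cos φ.
1/cos φ = 2.23  ⇒  cos φ = 0.4484  ⇒  φ = arccos(0.4484) ≈ 63.4°.

63.4°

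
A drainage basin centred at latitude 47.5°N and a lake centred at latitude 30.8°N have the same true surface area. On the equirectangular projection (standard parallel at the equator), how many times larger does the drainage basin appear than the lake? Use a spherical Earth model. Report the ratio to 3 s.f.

1.27

Plate carrée maps x = Rλ, y = Rφ. The meridian scale is h = 1 and the parallel scale is k = 1/cos φ = sec φ.
Areal scale at 47.5°: h·k = 1.000 × 1.480 = 1.480.
Areal scale at 30.8°: h·k = 1.000 × 1.164 = 1.164.
Ratio = 1.480/1.164 ≈ 1.27.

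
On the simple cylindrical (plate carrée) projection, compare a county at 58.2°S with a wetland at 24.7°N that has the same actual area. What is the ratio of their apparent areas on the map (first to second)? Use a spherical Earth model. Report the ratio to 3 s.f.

1.72

For the equirectangular projection with φ₀ = 0 (plate carrée), h = 1 along meridians and k = sec φ along parallels.
Areal scale at 58.2°: h·k = 1.000 × 1.898 = 1.898.
Areal scale at 24.7°: h·k = 1.000 × 1.101 = 1.101.
Ratio = 1.898/1.101 ≈ 1.72.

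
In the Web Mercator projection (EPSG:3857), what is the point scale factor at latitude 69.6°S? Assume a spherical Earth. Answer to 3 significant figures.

The Mercator projection is conformal; its linear scale factor is the same in every direction and equals sec φ = 1/cos φ.
k = 1/cos 69.6° = 1/0.3486 = 2.869.

2.87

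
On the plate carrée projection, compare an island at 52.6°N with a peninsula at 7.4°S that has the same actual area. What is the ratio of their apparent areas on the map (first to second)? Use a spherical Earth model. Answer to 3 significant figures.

1.63

For the equirectangular projection with φ₀ = 0 (plate carrée), h = 1 along meridians and k = sec φ along parallels.
Areal scale at 52.6°: h·k = 1.000 × 1.646 = 1.646.
Areal scale at 7.4°: h·k = 1.000 × 1.008 = 1.008.
Ratio = 1.646/1.008 ≈ 1.63.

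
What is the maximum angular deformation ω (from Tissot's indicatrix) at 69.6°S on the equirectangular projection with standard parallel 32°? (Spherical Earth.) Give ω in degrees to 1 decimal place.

The equidistant cylindrical projection with φ₀ = 32° has h = 1 (meridians true) and k = cos φ₀ / cos φ along parallels.
At 69.6°: h = 1.000, k = 2.433; principal scales a = 2.433, b = 1.000.
sin(ω/2) = (a − b)/(a + b) = 1.433/3.433 = 0.4174, so ω = 2 arcsin(0.4174) ≈ 49.3°.

49.3°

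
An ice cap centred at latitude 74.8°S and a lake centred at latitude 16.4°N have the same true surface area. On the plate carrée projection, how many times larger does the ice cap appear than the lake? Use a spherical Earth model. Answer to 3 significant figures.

3.66

In the plate carrée (x = Rλ, y = Rφ), meridians are true-scale (h = 1) and parallels are stretched by k = sec φ.
Areal scale at 74.8°: h·k = 1.000 × 3.814 = 3.814.
Areal scale at 16.4°: h·k = 1.000 × 1.042 = 1.042.
Ratio = 3.814/1.042 ≈ 3.66.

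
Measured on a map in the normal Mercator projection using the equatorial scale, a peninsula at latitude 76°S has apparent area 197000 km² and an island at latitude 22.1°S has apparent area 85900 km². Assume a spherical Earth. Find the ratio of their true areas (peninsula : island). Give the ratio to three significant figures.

0.156

On Mercator the areal scale is sec²φ, so true area = apparent × cos²φ.
True area of peninsula: 197000 × cos²(76°) = 197000 × 0.05853 = 11530 km².
True area of island: 85900 × cos²(22.1°) = 85900 × 0.8585 = 73740 km².
Ratio = 11530 / 73740 ≈ 0.156.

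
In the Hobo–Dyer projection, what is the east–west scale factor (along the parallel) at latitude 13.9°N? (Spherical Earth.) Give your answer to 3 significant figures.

Hobo–Dyer is a cylindrical equal-area projection with standard parallels at ±37.5°. Cylindrical equal-area (φ₀ = 37.5°): h = cos φ / cos 37.5° along meridians, k = cos 37.5° / cos φ along parallels; h·k = 1.
k = cos 37.5° / cos 13.9° = 0.7934/0.9707 = 0.8173.

0.817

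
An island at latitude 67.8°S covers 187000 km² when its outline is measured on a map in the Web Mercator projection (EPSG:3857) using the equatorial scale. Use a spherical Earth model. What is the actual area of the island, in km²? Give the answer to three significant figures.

Mercator is conformal, so the point scale is isotropic: h = k = sec φ = 1/cos φ.
Areal scale = k² = sec²φ = 1/cos²(67.8°) = 1/0.3778² = 7.005.
True area = apparent / (areal scale) = 187000 / 7.005 ≈ 26700 km².

26700 km²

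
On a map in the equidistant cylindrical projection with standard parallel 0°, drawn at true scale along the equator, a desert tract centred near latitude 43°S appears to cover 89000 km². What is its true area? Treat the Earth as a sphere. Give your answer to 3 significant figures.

65100 km²

In the plate carrée (x = Rλ, y = Rφ), meridians are true-scale (h = 1) and parallels are stretched by k = sec φ.
Areal scale = h·k = 1 × sec φ; at 43°, h = 1.000, k = 1.367, so h·k = 1.367.
True area = apparent / (areal scale) = 89000 / 1.367 ≈ 65100 km².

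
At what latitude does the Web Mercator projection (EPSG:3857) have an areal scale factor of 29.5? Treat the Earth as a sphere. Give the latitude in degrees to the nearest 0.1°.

Mercator areal scale is sec²φ.
sec²φ = 29.5  ⇒  cos²φ = 0.03390  ⇒  cos φ = 0.1841.
φ = arccos(0.1841) ≈ 79.4°.

79.4°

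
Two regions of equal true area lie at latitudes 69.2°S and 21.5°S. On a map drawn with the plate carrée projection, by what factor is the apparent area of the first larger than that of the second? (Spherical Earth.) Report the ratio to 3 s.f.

2.62

Plate carrée maps x = Rλ, y = Rφ. The meridian scale is h = 1 and the parallel scale is k = 1/cos φ = sec φ.
Areal scale at 69.2°: h·k = 1.000 × 2.816 = 2.816.
Areal scale at 21.5°: h·k = 1.000 × 1.075 = 1.075.
Ratio = 2.816/1.075 ≈ 2.62.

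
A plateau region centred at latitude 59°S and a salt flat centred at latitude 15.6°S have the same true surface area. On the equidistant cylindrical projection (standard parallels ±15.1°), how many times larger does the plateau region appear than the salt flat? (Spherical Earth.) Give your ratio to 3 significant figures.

1.87

With standard parallel φ₀ = 15.1°, the equirectangular projection gives x = Rλ cos φ₀, y = Rφ, so h = 1 and k = cos 15.1° / cos φ.
Areal scale at 59°: h·k = 1.000 × 1.875 = 1.875.
Areal scale at 15.6°: h·k = 1.000 × 1.002 = 1.002.
Ratio = 1.875/1.002 ≈ 1.87.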